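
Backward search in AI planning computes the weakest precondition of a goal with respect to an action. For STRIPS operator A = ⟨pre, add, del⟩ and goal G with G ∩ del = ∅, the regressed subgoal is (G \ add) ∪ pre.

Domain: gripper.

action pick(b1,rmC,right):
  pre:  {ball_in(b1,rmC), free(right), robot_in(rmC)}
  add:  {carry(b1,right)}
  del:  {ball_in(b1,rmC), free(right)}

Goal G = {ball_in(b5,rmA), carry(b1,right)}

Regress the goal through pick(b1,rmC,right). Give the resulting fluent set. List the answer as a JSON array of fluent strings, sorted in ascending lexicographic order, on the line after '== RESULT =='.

Compute (G \ add) ∪ pre:
  G ∩ del = {}  (empty — regression defined)
  G \ add = {ball_in(b5,rmA), carry(b1,right)} \ {carry(b1,right)} = {ball_in(b5,rmA)}
  ∪ pre   = {ball_in(b5,rmA)} ∪ {ball_in(b1,rmC), free(right), robot_in(rmC)}
          = {ball_in(b1,rmC), ball_in(b5,rmA), free(right), robot_in(rmC)}

== RESULT ==
["ball_in(b1,rmC)", "ball_in(b5,rmA)", "free(right)", "robot_in(rmC)"]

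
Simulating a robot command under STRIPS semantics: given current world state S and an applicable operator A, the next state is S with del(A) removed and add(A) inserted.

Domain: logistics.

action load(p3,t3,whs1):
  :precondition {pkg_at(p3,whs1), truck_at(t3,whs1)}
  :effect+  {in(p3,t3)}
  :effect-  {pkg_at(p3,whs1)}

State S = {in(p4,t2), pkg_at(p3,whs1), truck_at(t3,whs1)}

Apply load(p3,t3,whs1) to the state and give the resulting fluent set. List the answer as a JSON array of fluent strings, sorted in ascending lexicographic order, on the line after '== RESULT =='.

Progress:
  pre ⊆ S: {pkg_at(p3,whs1), truck_at(t3,whs1)} ⊆ S  — applicable
  S \ del = {in(p4,t2), truck_at(t3,whs1)}
  ∪ add   = {in(p3,t3), in(p4,t2), truck_at(t3,whs1)}

== RESULT ==
["in(p3,t3)", "in(p4,t2)", "truck_at(t3,whs1)"]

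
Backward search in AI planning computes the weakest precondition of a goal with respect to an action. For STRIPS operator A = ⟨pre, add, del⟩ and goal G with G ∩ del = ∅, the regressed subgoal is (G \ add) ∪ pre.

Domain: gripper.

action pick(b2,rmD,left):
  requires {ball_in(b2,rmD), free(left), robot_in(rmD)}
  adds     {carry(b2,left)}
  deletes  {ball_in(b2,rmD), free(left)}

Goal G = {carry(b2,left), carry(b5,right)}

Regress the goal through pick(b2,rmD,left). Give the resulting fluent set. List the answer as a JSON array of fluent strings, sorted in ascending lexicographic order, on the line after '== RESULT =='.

Compute (G \ add) ∪ pre:
  G ∩ del = {}  (empty — regression defined)
  G \ add = {carry(b2,left), carry(b5,right)} \ {carry(b2,left)} = {carry(b5,right)}
  ∪ pre   = {carry(b5,right)} ∪ {ball_in(b2,rmD), free(left), robot_in(rmD)}
          = {ball_in(b2,rmD), carry(b5,right), free(left), robot_in(rmD)}

== RESULT ==
["ball_in(b2,rmD)", "carry(b5,right)", "free(left)", "robot_in(rmD)"]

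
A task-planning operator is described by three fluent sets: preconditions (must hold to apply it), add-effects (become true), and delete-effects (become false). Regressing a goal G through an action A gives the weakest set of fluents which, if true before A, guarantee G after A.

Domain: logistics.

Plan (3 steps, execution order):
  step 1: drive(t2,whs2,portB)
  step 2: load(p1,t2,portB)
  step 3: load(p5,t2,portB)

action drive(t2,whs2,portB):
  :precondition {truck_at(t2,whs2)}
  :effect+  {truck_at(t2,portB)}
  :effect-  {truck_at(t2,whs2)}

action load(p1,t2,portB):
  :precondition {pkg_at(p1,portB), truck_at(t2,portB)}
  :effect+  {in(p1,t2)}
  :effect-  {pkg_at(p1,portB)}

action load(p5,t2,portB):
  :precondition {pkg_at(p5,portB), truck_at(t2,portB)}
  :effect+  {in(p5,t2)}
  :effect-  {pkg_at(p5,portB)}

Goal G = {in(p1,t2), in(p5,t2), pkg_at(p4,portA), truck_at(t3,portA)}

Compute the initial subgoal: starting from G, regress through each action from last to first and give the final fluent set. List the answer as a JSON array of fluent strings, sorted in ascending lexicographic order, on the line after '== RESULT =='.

Work backward from the goal:
  through step 3 (load(p5,t2,portB)): drop {in(p5,t2)}, keep {in(p1,t2), pkg_at(p4,portA), truck_at(t3,portA)}, require {pkg_at(p5,portB), truck_at(t2,portB)}
    → {in(p1,t2), pkg_at(p4,portA), pkg_at(p5,portB), truck_at(t2,portB), truck_at(t3,portA)}
  through step 2 (load(p1,t2,portB)): drop {in(p1,t2)}, keep {pkg_at(p4,portA), pkg_at(p5,portB), truck_at(t2,portB), truck_at(t3,portA)}, require {pkg_at(p1,portB), truck_at(t2,portB)}
    → {pkg_at(p1,portB), pkg_at(p4,portA), pkg_at(p5,portB), truck_at(t2,portB), truck_at(t3,portA)}
  through step 1 (drive(t2,whs2,portB)): drop {truck_at(t2,portB)}, keep {pkg_at(p1,portB), pkg_at(p4,portA), pkg_at(p5,portB), truck_at(t3,portA)}, require {truck_at(t2,whs2)}
    → {pkg_at(p1,portB), pkg_at(p4,portA), pkg_at(p5,portB), truck_at(t2,whs2), truck_at(t3,portA)}

== RESULT ==
["pkg_at(p1,portB)", "pkg_at(p4,portA)", "pkg_at(p5,portB)", "truck_at(t2,whs2)", "truck_at(t3,portA)"]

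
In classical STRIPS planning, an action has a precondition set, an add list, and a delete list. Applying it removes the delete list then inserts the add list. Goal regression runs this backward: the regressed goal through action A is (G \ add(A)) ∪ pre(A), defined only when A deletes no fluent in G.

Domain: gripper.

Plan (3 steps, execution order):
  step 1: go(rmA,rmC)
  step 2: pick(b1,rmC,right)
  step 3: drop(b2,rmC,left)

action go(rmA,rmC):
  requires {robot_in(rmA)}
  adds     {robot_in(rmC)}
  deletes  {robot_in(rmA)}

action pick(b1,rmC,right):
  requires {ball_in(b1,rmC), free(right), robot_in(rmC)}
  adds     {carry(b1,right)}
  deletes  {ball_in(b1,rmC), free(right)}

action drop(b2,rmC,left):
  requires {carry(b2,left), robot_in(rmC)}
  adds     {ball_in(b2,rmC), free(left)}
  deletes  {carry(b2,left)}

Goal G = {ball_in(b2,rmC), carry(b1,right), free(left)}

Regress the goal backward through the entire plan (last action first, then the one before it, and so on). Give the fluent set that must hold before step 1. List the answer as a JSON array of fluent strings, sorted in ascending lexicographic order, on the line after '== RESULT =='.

Work backward from the goal:
  through step 3 (drop(b2,rmC,left)): drop {ball_in(b2,rmC), free(left)}, keep {carry(b1,right)}, require {carry(b2,left), robot_in(rmC)}
    → {carry(b1,right), carry(b2,left), robot_in(rmC)}
  through step 2 (pick(b1,rmC,right)): drop {carry(b1,right)}, keep {carry(b2,left), robot_in(rmC)}, require {ball_in(b1,rmC), free(right), robot_in(rmC)}
    → {ball_in(b1,rmC), carry(b2,left), free(right), robot_in(rmC)}
  through step 1 (go(rmA,rmC)): drop {robot_in(rmC)}, keep {ball_in(b1,rmC), carry(b2,left), free(right)}, require {robot_in(rmA)}
    → {ball_in(b1,rmC), carry(b2,left), free(right), robot_in(rmA)}

== RESULT ==
["ball_in(b1,rmC)", "carry(b2,left)", "free(right)", "robot_in(rmA)"]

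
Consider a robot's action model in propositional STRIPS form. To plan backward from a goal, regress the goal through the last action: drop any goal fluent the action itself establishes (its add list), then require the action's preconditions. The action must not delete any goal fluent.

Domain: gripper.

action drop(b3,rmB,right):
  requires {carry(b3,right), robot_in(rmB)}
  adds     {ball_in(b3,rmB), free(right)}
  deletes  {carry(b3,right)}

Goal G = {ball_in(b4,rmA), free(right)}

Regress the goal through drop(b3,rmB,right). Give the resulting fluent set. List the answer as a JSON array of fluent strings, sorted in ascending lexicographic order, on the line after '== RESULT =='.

Regress:
  G ∩ del = {}  (empty — regression defined)
  G \ add = {ball_in(b4,rmA), free(right)} \ {ball_in(b3,rmB), free(right)} = {ball_in(b4,rmA)}
  ∪ pre   = {ball_in(b4,rmA)} ∪ {carry(b3,right), robot_in(rmB)}
          = {ball_in(b4,rmA), carry(b3,right), robot_in(rmB)}

== RESULT ==
["ball_in(b4,rmA)", "carry(b3,right)", "robot_in(rmB)"]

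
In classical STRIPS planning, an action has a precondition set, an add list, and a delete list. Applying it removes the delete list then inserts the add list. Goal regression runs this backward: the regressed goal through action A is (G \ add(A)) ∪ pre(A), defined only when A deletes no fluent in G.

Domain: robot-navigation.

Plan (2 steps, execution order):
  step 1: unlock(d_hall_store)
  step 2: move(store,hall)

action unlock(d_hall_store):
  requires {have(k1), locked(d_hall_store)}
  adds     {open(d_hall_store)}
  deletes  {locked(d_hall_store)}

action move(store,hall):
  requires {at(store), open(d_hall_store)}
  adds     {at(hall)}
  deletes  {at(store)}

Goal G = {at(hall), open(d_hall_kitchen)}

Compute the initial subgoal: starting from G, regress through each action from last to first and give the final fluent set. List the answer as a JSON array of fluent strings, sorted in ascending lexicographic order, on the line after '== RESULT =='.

Regress step by step:
  through step 2 (move(store,hall)): drop {at(hall)}, keep {open(d_hall_kitchen)}, require {at(store), open(d_hall_store)}
    → {at(store), open(d_hall_kitchen), open(d_hall_store)}
  through step 1 (unlock(d_hall_store)): drop {open(d_hall_store)}, keep {at(store), open(d_hall_kitchen)}, require {have(k1), locked(d_hall_store)}
    → {at(store), have(k1), locked(d_hall_store), open(d_hall_kitchen)}

== RESULT ==
["at(store)", "have(k1)", "locked(d_hall_store)", "open(d_hall_kitchen)"]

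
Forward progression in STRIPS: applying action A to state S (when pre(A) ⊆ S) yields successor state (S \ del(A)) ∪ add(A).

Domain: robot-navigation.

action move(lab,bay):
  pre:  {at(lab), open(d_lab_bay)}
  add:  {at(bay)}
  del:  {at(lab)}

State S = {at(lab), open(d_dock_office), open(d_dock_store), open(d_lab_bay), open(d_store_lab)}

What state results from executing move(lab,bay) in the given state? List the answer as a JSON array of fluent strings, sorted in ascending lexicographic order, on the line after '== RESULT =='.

Compute (S \ del) ∪ add:
  pre ⊆ S: {at(lab), open(d_lab_bay)} ⊆ S  — applicable
  S \ del = {open(d_dock_office), open(d_dock_store), open(d_lab_bay), open(d_store_lab)}
  ∪ add   = {at(bay), open(d_dock_office), open(d_dock_store), open(d_lab_bay), open(d_store_lab)}

== RESULT ==
["at(bay)", "open(d_dock_office)", "open(d_dock_store)", "open(d_lab_bay)", "open(d_store_lab)"]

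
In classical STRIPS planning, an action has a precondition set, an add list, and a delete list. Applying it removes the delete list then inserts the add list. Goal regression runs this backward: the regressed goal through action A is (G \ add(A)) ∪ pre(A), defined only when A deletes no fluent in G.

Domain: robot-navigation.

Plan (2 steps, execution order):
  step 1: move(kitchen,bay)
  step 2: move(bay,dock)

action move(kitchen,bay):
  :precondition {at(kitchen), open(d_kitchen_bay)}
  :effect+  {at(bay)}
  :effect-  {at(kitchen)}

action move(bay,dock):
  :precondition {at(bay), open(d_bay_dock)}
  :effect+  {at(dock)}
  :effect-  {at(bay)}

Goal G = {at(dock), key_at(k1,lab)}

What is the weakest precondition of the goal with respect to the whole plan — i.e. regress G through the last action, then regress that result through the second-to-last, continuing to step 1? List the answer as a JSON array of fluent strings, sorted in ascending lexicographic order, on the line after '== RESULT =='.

Regress step by step:
  through step 2 (move(bay,dock)): drop {at(dock)}, keep {key_at(k1,lab)}, require {at(bay), open(d_bay_dock)}
    → {at(bay), key_at(k1,lab), open(d_bay_dock)}
  through step 1 (move(kitchen,bay)): drop {at(bay)}, keep {key_at(k1,lab), open(d_bay_dock)}, require {at(kitchen), open(d_kitchen_bay)}
    → {at(kitchen), key_at(k1,lab), open(d_bay_dock), open(d_kitchen_bay)}

== RESULT ==
["at(kitchen)", "key_at(k1,lab)", "open(d_bay_dock)", "open(d_kitchen_bay)"]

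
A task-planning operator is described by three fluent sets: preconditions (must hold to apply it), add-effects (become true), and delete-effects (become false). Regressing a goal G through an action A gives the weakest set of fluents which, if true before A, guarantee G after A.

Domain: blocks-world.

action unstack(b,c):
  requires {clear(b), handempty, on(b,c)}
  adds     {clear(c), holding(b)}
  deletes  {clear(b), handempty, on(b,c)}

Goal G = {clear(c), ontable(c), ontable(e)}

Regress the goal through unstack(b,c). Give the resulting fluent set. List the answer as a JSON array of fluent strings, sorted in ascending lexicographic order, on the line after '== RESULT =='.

Regress:
  G ∩ del = {}  (empty — regression defined)
  G \ add = {clear(c), ontable(c), ontable(e)} \ {clear(c), holding(b)} = {ontable(c), ontable(e)}
  ∪ pre   = {ontable(c), ontable(e)} ∪ {clear(b), handempty, on(b,c)}
          = {clear(b), handempty, on(b,c), ontable(c), ontable(e)}

== RESULT ==
["clear(b)", "handempty", "on(b,c)", "ontable(c)", "ontable(e)"]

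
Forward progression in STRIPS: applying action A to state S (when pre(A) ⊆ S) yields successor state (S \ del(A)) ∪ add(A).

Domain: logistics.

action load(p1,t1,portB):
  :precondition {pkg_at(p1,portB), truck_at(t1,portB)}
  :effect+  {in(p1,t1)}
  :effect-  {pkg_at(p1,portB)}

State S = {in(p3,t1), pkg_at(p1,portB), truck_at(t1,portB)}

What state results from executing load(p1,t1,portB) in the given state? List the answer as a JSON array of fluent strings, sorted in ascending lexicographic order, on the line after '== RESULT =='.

Compute (S \ del) ∪ add:
  pre ⊆ S: {pkg_at(p1,portB), truck_at(t1,portB)} ⊆ S  — applicable
  S \ del = {in(p3,t1), truck_at(t1,portB)}
  ∪ add   = {in(p1,t1), in(p3,t1), truck_at(t1,portB)}

== RESULT ==
["in(p1,t1)", "in(p3,t1)", "truck_at(t1,portB)"]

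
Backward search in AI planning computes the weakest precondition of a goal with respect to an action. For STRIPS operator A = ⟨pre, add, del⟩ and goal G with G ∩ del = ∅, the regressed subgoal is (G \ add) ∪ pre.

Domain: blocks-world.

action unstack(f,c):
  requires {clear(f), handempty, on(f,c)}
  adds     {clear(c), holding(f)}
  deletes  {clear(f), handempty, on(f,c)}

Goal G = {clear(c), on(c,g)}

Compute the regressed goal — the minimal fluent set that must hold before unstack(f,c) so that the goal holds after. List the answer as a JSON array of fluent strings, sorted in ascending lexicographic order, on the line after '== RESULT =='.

Compute (G \ add) ∪ pre:
  G ∩ del = {}  (empty — regression defined)
  G \ add = {clear(c), on(c,g)} \ {clear(c), holding(f)} = {on(c,g)}
  ∪ pre   = {on(c,g)} ∪ {clear(f), handempty, on(f,c)}
          = {clear(f), handempty, on(c,g), on(f,c)}

== RESULT ==
["clear(f)", "handempty", "on(c,g)", "on(f,c)"]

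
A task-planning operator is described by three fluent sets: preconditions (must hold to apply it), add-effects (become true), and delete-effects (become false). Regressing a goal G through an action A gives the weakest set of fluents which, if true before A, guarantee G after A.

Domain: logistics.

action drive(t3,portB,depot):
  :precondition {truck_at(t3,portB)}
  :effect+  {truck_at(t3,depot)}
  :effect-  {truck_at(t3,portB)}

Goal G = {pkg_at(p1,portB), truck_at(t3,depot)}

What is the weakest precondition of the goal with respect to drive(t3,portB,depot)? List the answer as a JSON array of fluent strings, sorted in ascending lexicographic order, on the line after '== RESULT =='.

Regress:
  G ∩ del = {}  (empty — regression defined)
  G \ add = {pkg_at(p1,portB), truck_at(t3,depot)} \ {truck_at(t3,depot)} = {pkg_at(p1,portB)}
  ∪ pre   = {pkg_at(p1,portB)} ∪ {truck_at(t3,portB)}
          = {pkg_at(p1,portB), truck_at(t3,portB)}

== RESULT ==
["pkg_at(p1,portB)", "truck_at(t3,portB)"]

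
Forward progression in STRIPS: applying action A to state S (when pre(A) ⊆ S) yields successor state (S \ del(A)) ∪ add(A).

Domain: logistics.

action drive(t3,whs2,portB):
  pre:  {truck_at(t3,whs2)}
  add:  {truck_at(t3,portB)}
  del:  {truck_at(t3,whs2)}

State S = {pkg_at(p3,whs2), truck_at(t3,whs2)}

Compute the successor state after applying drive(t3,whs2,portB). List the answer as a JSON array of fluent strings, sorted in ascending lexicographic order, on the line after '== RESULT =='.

Progress:
  pre ⊆ S: {truck_at(t3,whs2)} ⊆ S  — applicable
  S \ del = {pkg_at(p3,whs2)}
  ∪ add   = {pkg_at(p3,whs2), truck_at(t3,portB)}

== RESULT ==
["pkg_at(p3,whs2)", "truck_at(t3,portB)"]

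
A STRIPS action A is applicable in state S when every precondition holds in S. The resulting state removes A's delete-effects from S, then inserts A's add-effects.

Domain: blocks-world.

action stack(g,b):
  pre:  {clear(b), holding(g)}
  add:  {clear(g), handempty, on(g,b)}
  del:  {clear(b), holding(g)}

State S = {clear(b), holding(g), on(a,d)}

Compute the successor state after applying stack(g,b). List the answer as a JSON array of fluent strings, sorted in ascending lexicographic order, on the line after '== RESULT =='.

Progress:
  pre ⊆ S: {clear(b), holding(g)} ⊆ S  — applicable
  S \ del = {on(a,d)}
  ∪ add   = {clear(g), handempty, on(a,d), on(g,b)}

== RESULT ==
["clear(g)", "handempty", "on(a,d)", "on(g,b)"]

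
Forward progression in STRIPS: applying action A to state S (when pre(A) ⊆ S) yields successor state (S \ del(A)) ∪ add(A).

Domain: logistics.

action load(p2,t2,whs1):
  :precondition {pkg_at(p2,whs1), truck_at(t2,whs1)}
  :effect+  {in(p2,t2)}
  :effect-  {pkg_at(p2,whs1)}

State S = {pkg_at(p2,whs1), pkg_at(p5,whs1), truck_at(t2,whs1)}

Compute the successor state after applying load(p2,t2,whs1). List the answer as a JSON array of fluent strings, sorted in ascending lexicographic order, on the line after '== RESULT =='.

Compute (S \ del) ∪ add:
  pre ⊆ S: {pkg_at(p2,whs1), truck_at(t2,whs1)} ⊆ S  — applicable
  S \ del = {pkg_at(p5,whs1), truck_at(t2,whs1)}
  ∪ add   = {in(p2,t2), pkg_at(p5,whs1), truck_at(t2,whs1)}

== RESULT ==
["in(p2,t2)", "pkg_at(p5,whs1)", "truck_at(t2,whs1)"]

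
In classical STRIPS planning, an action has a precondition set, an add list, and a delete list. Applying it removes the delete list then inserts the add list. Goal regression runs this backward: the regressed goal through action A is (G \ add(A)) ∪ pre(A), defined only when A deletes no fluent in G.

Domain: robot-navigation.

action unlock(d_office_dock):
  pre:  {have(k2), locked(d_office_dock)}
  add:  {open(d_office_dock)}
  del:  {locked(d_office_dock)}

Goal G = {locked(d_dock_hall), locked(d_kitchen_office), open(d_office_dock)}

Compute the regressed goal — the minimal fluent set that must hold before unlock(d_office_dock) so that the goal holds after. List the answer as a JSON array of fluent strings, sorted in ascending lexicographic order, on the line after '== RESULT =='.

Regress:
  G ∩ del = {}  (empty — regression defined)
  G \ add = {locked(d_dock_hall), locked(d_kitchen_office), open(d_office_dock)} \ {open(d_office_dock)} = {locked(d_dock_hall), locked(d_kitchen_office)}
  ∪ pre   = {locked(d_dock_hall), locked(d_kitchen_office)} ∪ {have(k2), locked(d_office_dock)}
          = {have(k2), locked(d_dock_hall), locked(d_kitchen_office), locked(d_office_dock)}

== RESULT ==
["have(k2)", "locked(d_dock_hall)", "locked(d_kitchen_office)", "locked(d_office_dock)"]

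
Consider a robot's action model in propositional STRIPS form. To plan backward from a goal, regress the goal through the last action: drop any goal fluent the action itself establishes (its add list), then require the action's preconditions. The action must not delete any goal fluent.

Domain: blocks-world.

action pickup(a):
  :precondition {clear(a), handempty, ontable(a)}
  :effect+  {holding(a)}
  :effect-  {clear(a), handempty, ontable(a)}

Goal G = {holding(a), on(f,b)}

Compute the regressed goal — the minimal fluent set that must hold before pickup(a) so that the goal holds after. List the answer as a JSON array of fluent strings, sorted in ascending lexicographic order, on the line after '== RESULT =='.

Regress:
  G ∩ del = {}  (empty — regression defined)
  G \ add = {holding(a), on(f,b)} \ {holding(a)} = {on(f,b)}
  ∪ pre   = {on(f,b)} ∪ {clear(a), handempty, ontable(a)}
          = {clear(a), handempty, on(f,b), ontable(a)}

== RESULT ==
["clear(a)", "handempty", "on(f,b)", "ontable(a)"]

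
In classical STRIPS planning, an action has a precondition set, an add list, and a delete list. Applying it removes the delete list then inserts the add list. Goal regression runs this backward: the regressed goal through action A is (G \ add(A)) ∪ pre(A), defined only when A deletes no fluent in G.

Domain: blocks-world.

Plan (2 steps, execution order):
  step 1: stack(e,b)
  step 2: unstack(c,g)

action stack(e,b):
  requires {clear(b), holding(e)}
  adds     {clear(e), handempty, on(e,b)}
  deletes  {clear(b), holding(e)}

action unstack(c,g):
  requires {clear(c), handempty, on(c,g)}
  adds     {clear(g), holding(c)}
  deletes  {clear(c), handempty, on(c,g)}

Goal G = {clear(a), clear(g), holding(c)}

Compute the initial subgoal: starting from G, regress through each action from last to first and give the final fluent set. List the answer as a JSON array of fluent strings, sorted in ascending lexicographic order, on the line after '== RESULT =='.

Regress step by step:
  through step 2 (unstack(c,g)): drop {clear(g), holding(c)}, keep {clear(a)}, require {clear(c), handempty, on(c,g)}
    → {clear(a), clear(c), handempty, on(c,g)}
  through step 1 (stack(e,b)): drop {handempty}, keep {clear(a), clear(c), on(c,g)}, require {clear(b), holding(e)}
    → {clear(a), clear(b), clear(c), holding(e), on(c,g)}

== RESULT ==
["clear(a)", "clear(b)", "clear(c)", "holding(e)", "on(c,g)"]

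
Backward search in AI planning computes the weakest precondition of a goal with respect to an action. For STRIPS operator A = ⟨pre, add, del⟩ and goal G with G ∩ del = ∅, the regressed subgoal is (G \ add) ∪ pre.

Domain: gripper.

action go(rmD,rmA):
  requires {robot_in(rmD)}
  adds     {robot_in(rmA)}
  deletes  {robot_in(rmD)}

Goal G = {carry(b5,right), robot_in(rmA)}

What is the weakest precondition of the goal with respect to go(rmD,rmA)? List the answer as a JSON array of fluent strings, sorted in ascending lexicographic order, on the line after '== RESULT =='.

Compute (G \ add) ∪ pre:
  G ∩ del = {}  (empty — regression defined)
  G \ add = {carry(b5,right), robot_in(rmA)} \ {robot_in(rmA)} = {carry(b5,right)}
  ∪ pre   = {carry(b5,right)} ∪ {robot_in(rmD)}
          = {carry(b5,right), robot_in(rmD)}

== RESULT ==
["carry(b5,right)", "robot_in(rmD)"]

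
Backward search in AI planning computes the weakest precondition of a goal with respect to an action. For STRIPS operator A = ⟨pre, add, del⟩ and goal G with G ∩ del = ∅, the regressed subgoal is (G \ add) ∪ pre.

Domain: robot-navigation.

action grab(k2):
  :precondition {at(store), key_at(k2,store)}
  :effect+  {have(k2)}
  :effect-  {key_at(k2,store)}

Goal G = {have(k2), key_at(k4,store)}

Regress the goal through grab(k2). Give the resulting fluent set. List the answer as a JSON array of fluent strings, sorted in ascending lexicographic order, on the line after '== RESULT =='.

Regress:
  G ∩ del = {}  (empty — regression defined)
  G \ add = {have(k2), key_at(k4,store)} \ {have(k2)} = {key_at(k4,store)}
  ∪ pre   = {key_at(k4,store)} ∪ {at(store), key_at(k2,store)}
          = {at(store), key_at(k2,store), key_at(k4,store)}

== RESULT ==
["at(store)", "key_at(k2,store)", "key_at(k4,store)"]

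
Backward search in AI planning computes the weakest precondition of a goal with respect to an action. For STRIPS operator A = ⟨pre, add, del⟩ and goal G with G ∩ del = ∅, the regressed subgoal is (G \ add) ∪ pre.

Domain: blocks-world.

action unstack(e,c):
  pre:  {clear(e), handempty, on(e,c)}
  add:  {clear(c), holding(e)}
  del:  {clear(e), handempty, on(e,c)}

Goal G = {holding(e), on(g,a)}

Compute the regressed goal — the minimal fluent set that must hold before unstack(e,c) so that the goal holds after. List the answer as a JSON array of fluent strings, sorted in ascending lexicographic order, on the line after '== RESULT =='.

Regress:
  G ∩ del = {}  (empty — regression defined)
  G \ add = {holding(e), on(g,a)} \ {clear(c), holding(e)} = {on(g,a)}
  ∪ pre   = {on(g,a)} ∪ {clear(e), handempty, on(e,c)}
          = {clear(e), handempty, on(e,c), on(g,a)}

== RESULT ==
["clear(e)", "handempty", "on(e,c)", "on(g,a)"]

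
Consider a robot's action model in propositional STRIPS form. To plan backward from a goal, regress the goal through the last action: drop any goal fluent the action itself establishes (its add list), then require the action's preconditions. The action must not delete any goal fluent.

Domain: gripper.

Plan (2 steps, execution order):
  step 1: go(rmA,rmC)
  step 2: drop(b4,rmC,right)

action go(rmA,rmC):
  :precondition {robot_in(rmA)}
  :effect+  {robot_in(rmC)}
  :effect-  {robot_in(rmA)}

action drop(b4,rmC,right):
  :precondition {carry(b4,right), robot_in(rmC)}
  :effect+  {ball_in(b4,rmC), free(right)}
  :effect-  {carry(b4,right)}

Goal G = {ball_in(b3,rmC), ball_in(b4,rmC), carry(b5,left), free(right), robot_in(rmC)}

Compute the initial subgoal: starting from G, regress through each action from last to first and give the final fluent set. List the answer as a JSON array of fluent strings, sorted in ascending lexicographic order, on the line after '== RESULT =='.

Work backward from the goal:
  through step 2 (drop(b4,rmC,right)): drop {ball_in(b4,rmC), free(right)}, keep {ball_in(b3,rmC), carry(b5,left), robot_in(rmC)}, require {carry(b4,right), robot_in(rmC)}
    → {ball_in(b3,rmC), carry(b4,right), carry(b5,left), robot_in(rmC)}
  through step 1 (go(rmA,rmC)): drop {robot_in(rmC)}, keep {ball_in(b3,rmC), carry(b4,right), carry(b5,left)}, require {robot_in(rmA)}
    → {ball_in(b3,rmC), carry(b4,right), carry(b5,left), robot_in(rmA)}

== RESULT ==
["ball_in(b3,rmC)", "carry(b4,right)", "carry(b5,left)", "robot_in(rmA)"]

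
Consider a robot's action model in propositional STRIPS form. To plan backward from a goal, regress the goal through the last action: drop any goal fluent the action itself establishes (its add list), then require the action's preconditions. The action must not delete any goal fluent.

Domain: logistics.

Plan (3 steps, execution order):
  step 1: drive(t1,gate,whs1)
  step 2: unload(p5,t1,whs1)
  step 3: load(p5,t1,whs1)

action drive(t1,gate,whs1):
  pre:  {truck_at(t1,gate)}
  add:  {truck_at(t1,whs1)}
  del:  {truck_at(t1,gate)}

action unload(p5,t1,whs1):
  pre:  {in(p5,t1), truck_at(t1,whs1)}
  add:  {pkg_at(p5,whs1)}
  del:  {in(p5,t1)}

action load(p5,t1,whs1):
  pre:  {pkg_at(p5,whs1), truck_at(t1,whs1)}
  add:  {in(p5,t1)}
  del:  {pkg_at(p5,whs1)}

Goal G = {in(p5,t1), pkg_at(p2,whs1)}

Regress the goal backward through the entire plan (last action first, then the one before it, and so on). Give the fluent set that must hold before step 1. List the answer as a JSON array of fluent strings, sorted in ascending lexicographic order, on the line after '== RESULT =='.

Regress step by step:
  through step 3 (load(p5,t1,whs1)): drop {in(p5,t1)}, keep {pkg_at(p2,whs1)}, require {pkg_at(p5,whs1), truck_at(t1,whs1)}
    → {pkg_at(p2,whs1), pkg_at(p5,whs1), truck_at(t1,whs1)}
  through step 2 (unload(p5,t1,whs1)): drop {pkg_at(p5,whs1)}, keep {pkg_at(p2,whs1), truck_at(t1,whs1)}, require {in(p5,t1), truck_at(t1,whs1)}
    → {in(p5,t1), pkg_at(p2,whs1), truck_at(t1,whs1)}
  through step 1 (drive(t1,gate,whs1)): drop {truck_at(t1,whs1)}, keep {in(p5,t1), pkg_at(p2,whs1)}, require {truck_at(t1,gate)}
    → {in(p5,t1), pkg_at(p2,whs1), truck_at(t1,gate)}

== RESULT ==
["in(p5,t1)", "pkg_at(p2,whs1)", "truck_at(t1,gate)"]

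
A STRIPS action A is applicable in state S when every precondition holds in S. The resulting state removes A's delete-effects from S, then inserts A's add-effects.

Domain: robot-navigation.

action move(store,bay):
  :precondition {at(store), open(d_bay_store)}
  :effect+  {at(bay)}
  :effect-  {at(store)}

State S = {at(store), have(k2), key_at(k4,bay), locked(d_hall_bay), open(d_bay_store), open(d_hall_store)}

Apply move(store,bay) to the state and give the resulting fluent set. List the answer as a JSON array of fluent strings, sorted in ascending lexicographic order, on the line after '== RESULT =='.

Compute (S \ del) ∪ add:
  pre ⊆ S: {at(store), open(d_bay_store)} ⊆ S  — applicable
  S \ del = {have(k2), key_at(k4,bay), locked(d_hall_bay), open(d_bay_store), open(d_hall_store)}
  ∪ add   = {at(bay), have(k2), key_at(k4,bay), locked(d_hall_bay), open(d_bay_store), open(d_hall_store)}

== RESULT ==
["at(bay)", "have(k2)", "key_at(k4,bay)", "locked(d_hall_bay)", "open(d_bay_store)", "open(d_hall_store)"]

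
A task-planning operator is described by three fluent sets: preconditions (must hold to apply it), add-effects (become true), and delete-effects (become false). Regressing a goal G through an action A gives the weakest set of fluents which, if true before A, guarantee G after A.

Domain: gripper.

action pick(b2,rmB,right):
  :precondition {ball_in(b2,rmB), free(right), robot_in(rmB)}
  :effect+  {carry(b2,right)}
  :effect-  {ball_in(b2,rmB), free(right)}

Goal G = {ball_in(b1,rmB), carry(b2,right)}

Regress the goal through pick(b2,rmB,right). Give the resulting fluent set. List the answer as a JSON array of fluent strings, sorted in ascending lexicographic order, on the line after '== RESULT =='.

Regress:
  G ∩ del = {}  (empty — regression defined)
  G \ add = {ball_in(b1,rmB), carry(b2,right)} \ {carry(b2,right)} = {ball_in(b1,rmB)}
  ∪ pre   = {ball_in(b1,rmB)} ∪ {ball_in(b2,rmB), free(right), robot_in(rmB)}
          = {ball_in(b1,rmB), ball_in(b2,rmB), free(right), robot_in(rmB)}

== RESULT ==
["ball_in(b1,rmB)", "ball_in(b2,rmB)", "free(right)", "robot_in(rmB)"]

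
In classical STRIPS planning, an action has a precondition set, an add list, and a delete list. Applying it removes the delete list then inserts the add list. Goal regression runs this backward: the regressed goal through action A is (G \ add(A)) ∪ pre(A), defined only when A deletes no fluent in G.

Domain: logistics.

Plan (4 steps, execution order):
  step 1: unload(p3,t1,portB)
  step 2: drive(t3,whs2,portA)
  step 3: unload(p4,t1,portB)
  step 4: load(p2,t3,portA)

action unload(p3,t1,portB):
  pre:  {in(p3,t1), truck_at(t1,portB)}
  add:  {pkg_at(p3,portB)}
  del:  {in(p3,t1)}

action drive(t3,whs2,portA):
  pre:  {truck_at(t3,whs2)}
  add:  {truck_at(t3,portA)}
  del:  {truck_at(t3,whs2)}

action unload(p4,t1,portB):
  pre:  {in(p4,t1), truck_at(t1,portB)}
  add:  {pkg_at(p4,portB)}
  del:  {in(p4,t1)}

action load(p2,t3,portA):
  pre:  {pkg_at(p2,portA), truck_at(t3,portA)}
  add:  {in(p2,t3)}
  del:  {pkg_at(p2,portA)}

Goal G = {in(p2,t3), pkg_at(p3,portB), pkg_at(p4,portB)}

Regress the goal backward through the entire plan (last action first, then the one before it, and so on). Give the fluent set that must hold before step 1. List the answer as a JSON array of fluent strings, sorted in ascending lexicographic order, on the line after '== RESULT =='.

Regress step by step:
  through step 4 (load(p2,t3,portA)): drop {in(p2,t3)}, keep {pkg_at(p3,portB), pkg_at(p4,portB)}, require {pkg_at(p2,portA), truck_at(t3,portA)}
    → {pkg_at(p2,portA), pkg_at(p3,portB), pkg_at(p4,portB), truck_at(t3,portA)}
  through step 3 (unload(p4,t1,portB)): drop {pkg_at(p4,portB)}, keep {pkg_at(p2,portA), pkg_at(p3,portB), truck_at(t3,portA)}, require {in(p4,t1), truck_at(t1,portB)}
    → {in(p4,t1), pkg_at(p2,portA), pkg_at(p3,portB), truck_at(t1,portB), truck_at(t3,portA)}
  through step 2 (drive(t3,whs2,portA)): drop {truck_at(t3,portA)}, keep {in(p4,t1), pkg_at(p2,portA), pkg_at(p3,portB), truck_at(t1,portB)}, require {truck_at(t3,whs2)}
    → {in(p4,t1), pkg_at(p2,portA), pkg_at(p3,portB), truck_at(t1,portB), truck_at(t3,whs2)}
  through step 1 (unload(p3,t1,portB)): drop {pkg_at(p3,portB)}, keep {in(p4,t1), pkg_at(p2,portA), truck_at(t1,portB), truck_at(t3,whs2)}, require {in(p3,t1), truck_at(t1,portB)}
    → {in(p3,t1), in(p4,t1), pkg_at(p2,portA), truck_at(t1,portB), truck_at(t3,whs2)}

== RESULT ==
["in(p3,t1)", "in(p4,t1)", "pkg_at(p2,portA)", "truck_at(t1,portB)", "truck_at(t3,whs2)"]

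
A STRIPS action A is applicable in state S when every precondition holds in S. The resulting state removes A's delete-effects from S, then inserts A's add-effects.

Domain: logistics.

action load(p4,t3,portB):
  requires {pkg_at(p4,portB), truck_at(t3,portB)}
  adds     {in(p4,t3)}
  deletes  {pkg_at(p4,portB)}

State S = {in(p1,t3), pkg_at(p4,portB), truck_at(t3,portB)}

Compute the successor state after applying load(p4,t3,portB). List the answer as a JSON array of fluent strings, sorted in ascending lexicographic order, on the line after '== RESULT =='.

Progress:
  pre ⊆ S: {pkg_at(p4,portB), truck_at(t3,portB)} ⊆ S  — applicable
  S \ del = {in(p1,t3), truck_at(t3,portB)}
  ∪ add   = {in(p1,t3), in(p4,t3), truck_at(t3,portB)}

== RESULT ==
["in(p1,t3)", "in(p4,t3)", "truck_at(t3,portB)"]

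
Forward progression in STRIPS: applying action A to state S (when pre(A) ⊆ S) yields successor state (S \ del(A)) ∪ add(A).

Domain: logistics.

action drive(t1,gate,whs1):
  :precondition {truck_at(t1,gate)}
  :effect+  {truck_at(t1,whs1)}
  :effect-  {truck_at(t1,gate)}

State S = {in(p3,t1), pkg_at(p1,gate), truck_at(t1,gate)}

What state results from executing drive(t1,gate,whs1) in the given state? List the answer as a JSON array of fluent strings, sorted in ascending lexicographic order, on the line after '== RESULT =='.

Compute (S \ del) ∪ add:
  pre ⊆ S: {truck_at(t1,gate)} ⊆ S  — applicable
  S \ del = {in(p3,t1), pkg_at(p1,gate)}
  ∪ add   = {in(p3,t1), pkg_at(p1,gate), truck_at(t1,whs1)}

== RESULT ==
["in(p3,t1)", "pkg_at(p1,gate)", "truck_at(t1,whs1)"]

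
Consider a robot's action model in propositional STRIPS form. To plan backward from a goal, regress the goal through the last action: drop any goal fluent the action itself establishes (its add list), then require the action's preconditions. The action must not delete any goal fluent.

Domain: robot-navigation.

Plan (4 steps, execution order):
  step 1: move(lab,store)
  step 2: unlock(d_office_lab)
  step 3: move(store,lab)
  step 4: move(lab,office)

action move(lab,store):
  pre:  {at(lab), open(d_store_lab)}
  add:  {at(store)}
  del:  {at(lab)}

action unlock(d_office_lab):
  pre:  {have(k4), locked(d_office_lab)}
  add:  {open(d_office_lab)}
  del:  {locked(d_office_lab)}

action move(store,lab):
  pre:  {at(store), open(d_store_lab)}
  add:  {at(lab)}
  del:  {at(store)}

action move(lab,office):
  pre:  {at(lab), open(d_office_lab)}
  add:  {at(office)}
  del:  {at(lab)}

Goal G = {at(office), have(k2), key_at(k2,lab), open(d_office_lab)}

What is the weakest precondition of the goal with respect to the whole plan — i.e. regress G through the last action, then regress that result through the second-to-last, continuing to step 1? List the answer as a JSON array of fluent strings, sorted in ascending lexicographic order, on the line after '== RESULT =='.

Work backward from the goal:
  through step 4 (move(lab,office)): drop {at(office)}, keep {have(k2), key_at(k2,lab), open(d_office_lab)}, require {at(lab), open(d_office_lab)}
    → {at(lab), have(k2), key_at(k2,lab), open(d_office_lab)}
  through step 3 (move(store,lab)): drop {at(lab)}, keep {have(k2), key_at(k2,lab), open(d_office_lab)}, require {at(store), open(d_store_lab)}
    → {at(store), have(k2), key_at(k2,lab), open(d_office_lab), open(d_store_lab)}
  through step 2 (unlock(d_office_lab)): drop {open(d_office_lab)}, keep {at(store), have(k2), key_at(k2,lab), open(d_store_lab)}, require {have(k4), locked(d_office_lab)}
    → {at(store), have(k2), have(k4), key_at(k2,lab), locked(d_office_lab), open(d_store_lab)}
  through step 1 (move(lab,store)): drop {at(store)}, keep {have(k2), have(k4), key_at(k2,lab), locked(d_office_lab), open(d_store_lab)}, require {at(lab), open(d_store_lab)}
    → {at(lab), have(k2), have(k4), key_at(k2,lab), locked(d_office_lab), open(d_store_lab)}

== RESULT ==
["at(lab)", "have(k2)", "have(k4)", "key_at(k2,lab)", "locked(d_office_lab)", "open(d_store_lab)"]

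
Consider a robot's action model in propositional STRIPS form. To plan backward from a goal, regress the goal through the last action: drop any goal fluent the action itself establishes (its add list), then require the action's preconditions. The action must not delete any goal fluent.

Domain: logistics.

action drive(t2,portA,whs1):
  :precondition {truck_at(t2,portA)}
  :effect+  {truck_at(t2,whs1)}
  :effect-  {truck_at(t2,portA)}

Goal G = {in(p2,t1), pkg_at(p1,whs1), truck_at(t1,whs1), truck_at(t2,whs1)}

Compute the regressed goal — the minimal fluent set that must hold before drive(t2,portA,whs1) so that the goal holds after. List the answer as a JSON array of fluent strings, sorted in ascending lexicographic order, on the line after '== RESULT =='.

Compute (G \ add) ∪ pre:
  G ∩ del = {}  (empty — regression defined)
  G \ add = {in(p2,t1), pkg_at(p1,whs1), truck_at(t1,whs1), truck_at(t2,whs1)} \ {truck_at(t2,whs1)} = {in(p2,t1), pkg_at(p1,whs1), truck_at(t1,whs1)}
  ∪ pre   = {in(p2,t1), pkg_at(p1,whs1), truck_at(t1,whs1)} ∪ {truck_at(t2,portA)}
          = {in(p2,t1), pkg_at(p1,whs1), truck_at(t1,whs1), truck_at(t2,portA)}

== RESULT ==
["in(p2,t1)", "pkg_at(p1,whs1)", "truck_at(t1,whs1)", "truck_at(t2,portA)"]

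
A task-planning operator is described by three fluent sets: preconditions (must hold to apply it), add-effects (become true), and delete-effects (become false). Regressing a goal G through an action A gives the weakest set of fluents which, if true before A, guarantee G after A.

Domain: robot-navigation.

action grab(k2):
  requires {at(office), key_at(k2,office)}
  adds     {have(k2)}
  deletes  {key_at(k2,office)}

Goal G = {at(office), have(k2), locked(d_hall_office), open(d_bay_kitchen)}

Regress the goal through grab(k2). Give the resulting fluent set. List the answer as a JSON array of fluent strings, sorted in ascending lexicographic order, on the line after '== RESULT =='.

Regress:
  G ∩ del = {}  (empty — regression defined)
  G \ add = {at(office), have(k2), locked(d_hall_office), open(d_bay_kitchen)} \ {have(k2)} = {at(office), locked(d_hall_office), open(d_bay_kitchen)}
  ∪ pre   = {at(office), locked(d_hall_office), open(d_bay_kitchen)} ∪ {at(office), key_at(k2,office)}
          = {at(office), key_at(k2,office), locked(d_hall_office), open(d_bay_kitchen)}

== RESULT ==
["at(office)", "key_at(k2,office)", "locked(d_hall_office)", "open(d_bay_kitchen)"]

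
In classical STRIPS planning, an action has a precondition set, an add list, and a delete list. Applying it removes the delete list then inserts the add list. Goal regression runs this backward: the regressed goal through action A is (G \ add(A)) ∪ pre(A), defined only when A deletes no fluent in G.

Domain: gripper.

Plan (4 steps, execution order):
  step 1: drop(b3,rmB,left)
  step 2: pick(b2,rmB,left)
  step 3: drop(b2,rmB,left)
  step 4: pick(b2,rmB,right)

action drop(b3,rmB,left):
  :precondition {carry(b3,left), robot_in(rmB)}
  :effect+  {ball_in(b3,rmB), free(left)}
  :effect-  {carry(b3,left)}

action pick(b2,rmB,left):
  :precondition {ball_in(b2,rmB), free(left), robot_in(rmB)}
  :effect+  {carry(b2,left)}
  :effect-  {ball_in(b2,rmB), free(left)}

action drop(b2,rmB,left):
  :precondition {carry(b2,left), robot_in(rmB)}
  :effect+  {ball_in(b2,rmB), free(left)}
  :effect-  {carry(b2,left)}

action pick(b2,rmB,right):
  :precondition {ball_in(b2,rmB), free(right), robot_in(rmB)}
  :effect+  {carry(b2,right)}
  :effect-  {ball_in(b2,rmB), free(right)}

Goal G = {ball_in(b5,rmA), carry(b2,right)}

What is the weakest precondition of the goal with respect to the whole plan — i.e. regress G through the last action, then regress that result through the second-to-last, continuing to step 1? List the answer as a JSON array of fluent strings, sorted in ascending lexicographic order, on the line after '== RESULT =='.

Work backward from the goal:
  through step 4 (pick(b2,rmB,right)): drop {carry(b2,right)}, keep {ball_in(b5,rmA)}, require {ball_in(b2,rmB), free(right), robot_in(rmB)}
    → {ball_in(b2,rmB), ball_in(b5,rmA), free(right), robot_in(rmB)}
  through step 3 (drop(b2,rmB,left)): drop {ball_in(b2,rmB)}, keep {ball_in(b5,rmA), free(right), robot_in(rmB)}, require {carry(b2,left), robot_in(rmB)}
    → {ball_in(b5,rmA), carry(b2,left), free(right), robot_in(rmB)}
  through step 2 (pick(b2,rmB,left)): drop {carry(b2,left)}, keep {ball_in(b5,rmA), free(right), robot_in(rmB)}, require {ball_in(b2,rmB), free(left), robot_in(rmB)}
    → {ball_in(b2,rmB), ball_in(b5,rmA), free(left), free(right), robot_in(rmB)}
  through step 1 (drop(b3,rmB,left)): drop {free(left)}, keep {ball_in(b2,rmB), ball_in(b5,rmA), free(right), robot_in(rmB)}, require {carry(b3,left), robot_in(rmB)}
    → {ball_in(b2,rmB), ball_in(b5,rmA), carry(b3,left), free(right), robot_in(rmB)}

== RESULT ==
["ball_in(b2,rmB)", "ball_in(b5,rmA)", "carry(b3,left)", "free(right)", "robot_in(rmB)"]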